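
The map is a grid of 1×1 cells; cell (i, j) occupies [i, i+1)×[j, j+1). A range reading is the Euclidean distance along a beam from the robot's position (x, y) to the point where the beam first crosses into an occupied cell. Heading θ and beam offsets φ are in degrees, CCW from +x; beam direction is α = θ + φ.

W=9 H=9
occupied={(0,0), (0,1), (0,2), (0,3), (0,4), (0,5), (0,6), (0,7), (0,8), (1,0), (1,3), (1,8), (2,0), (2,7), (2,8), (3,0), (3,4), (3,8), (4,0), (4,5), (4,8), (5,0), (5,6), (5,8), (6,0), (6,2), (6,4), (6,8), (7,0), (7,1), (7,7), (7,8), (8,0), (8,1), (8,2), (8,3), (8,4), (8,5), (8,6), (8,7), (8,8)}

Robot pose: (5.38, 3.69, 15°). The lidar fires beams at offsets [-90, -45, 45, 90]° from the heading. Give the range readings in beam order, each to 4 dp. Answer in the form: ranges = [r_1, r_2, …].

ranges = [2.7849, 1.3800, 1.2400, 1.4682]

beam 1: φ=-90°, α=285°
  d=(0.2588,-0.9659)  start (5,3)  tX=2.3955 tY=0.7143  stride 1/|dx|=3.8637 1/|dy|=1.0353
    cross y-line → (5,2), t=0.7143
    cross y-line → (5,1), t=1.7496
    cross x-line → (6,1), t=2.3955
    cross y-line → (6,0), t=2.7849 (wall)
  → r_1 = 2.7849
beam 2: φ=-45°, α=330°
  d=(0.8660,-0.5000)  start (5,3)  tX=0.7159 tY=1.3800  stride 1/|dx|=1.1547 1/|dy|=2.0000
    cross x-line → (6,3), t=0.7159
    cross y-line → (6,2), t=1.3800 (wall)
  → r_2 = 1.3800
beam 3: φ=45°, α=60°
  d=(0.5000,0.8660)  start (5,3)  tX=1.2400 tY=0.3580  stride 1/|dx|=2.0000 1/|dy|=1.1547
    cross y-line → (5,4), t=0.3580
    cross x-line → (6,4), t=1.2400 (wall)
  → r_3 = 1.2400
beam 4: φ=90°, α=105°
  d=(-0.2588,0.9659)  start (5,3)  tX=1.4682 tY=0.3209  stride 1/|dx|=3.8637 1/|dy|=1.0353
    cross y-line → (5,4), t=0.3209
    cross y-line → (5,5), t=1.3562
    cross x-line → (4,5), t=1.4682 (wall)
  → r_4 = 1.4682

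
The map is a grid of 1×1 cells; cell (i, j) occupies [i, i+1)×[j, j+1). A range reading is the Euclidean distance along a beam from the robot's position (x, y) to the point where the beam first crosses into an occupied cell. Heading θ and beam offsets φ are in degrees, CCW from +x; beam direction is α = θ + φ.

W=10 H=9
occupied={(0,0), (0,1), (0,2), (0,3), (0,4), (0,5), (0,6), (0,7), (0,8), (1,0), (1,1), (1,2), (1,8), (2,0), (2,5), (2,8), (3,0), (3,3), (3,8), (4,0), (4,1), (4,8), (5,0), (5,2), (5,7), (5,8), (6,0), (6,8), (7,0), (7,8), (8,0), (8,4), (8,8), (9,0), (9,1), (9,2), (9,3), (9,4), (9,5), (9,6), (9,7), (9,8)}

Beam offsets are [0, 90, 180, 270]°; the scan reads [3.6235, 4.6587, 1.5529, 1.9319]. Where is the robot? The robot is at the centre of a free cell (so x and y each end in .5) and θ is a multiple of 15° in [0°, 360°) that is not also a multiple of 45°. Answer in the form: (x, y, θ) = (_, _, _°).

(x, y, θ) = (4.5, 6.5, 285°)

Enumerate (i+0.5, j+0.5, θ) over the 48 free cells and 16 admissible headings. For each, cast all 4 beams and compare to the given ranges.
  (5.5, 4.5, 60°): beam 1 = 4.0415 ≠ 3.6235 ✗
  (3.5, 6.5, 255°): beam 1 = 5.6940 ≠ 3.6235 ✗
  (1.5, 6.5, 120°): beam 1 = 1.0000 ≠ 3.6235 ✗
  …
  (4.5, 6.5, 285°): r_1=3.6235, r_2=4.6587, r_3=1.5529, r_4=1.9319 — all match ✓
No second candidate reproduces the full scan.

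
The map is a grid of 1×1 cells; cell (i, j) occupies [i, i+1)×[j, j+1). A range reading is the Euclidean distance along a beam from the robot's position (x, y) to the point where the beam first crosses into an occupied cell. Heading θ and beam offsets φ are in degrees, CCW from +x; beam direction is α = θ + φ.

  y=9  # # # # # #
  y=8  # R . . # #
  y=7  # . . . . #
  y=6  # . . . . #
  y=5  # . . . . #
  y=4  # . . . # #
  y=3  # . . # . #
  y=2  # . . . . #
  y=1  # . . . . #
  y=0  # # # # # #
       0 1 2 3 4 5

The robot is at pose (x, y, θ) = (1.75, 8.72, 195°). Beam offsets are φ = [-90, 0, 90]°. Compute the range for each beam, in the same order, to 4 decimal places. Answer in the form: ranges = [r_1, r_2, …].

beam 1: φ=-90°, α=105°
  direction (-0.2588, 0.9659); cell (1,8); t to first gridline: x 2.8978, y 0.2899 (then +3.8637 / +1.0353)
    (1,9) via y @ 0.2899  # hit
  → r_1 = 0.2899
beam 2: φ=0°, α=195°
  direction (-0.9659, -0.2588); cell (1,8); t to first gridline: x 0.7765, y 2.7819 (then +1.0353 / +3.8637)
    (0,8) via x @ 0.7765  # hit
  → r_2 = 0.7765
beam 3: φ=90°, α=285°
  direction (0.2588, -0.9659); cell (1,8); t to first gridline: x 0.9659, y 0.7454 (then +3.8637 / +1.0353)
    (1,7) via y @ 0.7454
    (2,7) via x @ 0.9659
    (2,6) via y @ 1.7807
    (2,5) via y @ 2.8160
    (2,4) via y @ 3.8512
    (3,4) via x @ 4.8296
    (3,3) via y @ 4.8865  # hit
  → r_3 = 4.8865

ranges = [0.2899, 0.7765, 4.8865]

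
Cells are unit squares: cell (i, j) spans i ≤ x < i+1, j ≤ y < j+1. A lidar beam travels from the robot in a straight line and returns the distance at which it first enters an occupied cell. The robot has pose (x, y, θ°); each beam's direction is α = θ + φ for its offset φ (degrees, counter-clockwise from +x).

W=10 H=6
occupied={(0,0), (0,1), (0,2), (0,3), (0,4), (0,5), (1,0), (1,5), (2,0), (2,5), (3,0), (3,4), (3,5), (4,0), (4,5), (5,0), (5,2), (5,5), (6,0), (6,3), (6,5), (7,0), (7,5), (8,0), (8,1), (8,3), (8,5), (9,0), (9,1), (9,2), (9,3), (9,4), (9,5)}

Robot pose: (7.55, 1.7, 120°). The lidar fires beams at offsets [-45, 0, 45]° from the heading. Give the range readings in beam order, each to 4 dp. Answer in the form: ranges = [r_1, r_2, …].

ranges = [1.7387, 1.5011, 1.6047]

beam 1: φ=-45°, α=75°
  cosα=0.2588 sinα=0.9659 | (7,1) | tMaxX 1.7387 tMaxY 0.3106 | tΔX 3.8637 tΔY 1.0353
    t=0.3106 [y] (7,2)
    t=1.3459 [y] (7,3)
    t=1.7387 [x] (8,3) — stop
  → r_1 = 1.7387
beam 2: φ=0°, α=120°
  cosα=-0.5000 sinα=0.8660 | (7,1) | tMaxX 1.1000 tMaxY 0.3464 | tΔX 2.0000 tΔY 1.1547
    t=0.3464 [y] (7,2)
    t=1.1000 [x] (6,2)
    t=1.5011 [y] (6,3) — stop
  → r_2 = 1.5011
beam 3: φ=45°, α=165°
  cosα=-0.9659 sinα=0.2588 | (7,1) | tMaxX 0.5694 tMaxY 1.1591 | tΔX 1.0353 tΔY 3.8637
    t=0.5694 [x] (6,1)
    t=1.1591 [y] (6,2)
    t=1.6047 [x] (5,2) — stop
  → r_3 = 1.6047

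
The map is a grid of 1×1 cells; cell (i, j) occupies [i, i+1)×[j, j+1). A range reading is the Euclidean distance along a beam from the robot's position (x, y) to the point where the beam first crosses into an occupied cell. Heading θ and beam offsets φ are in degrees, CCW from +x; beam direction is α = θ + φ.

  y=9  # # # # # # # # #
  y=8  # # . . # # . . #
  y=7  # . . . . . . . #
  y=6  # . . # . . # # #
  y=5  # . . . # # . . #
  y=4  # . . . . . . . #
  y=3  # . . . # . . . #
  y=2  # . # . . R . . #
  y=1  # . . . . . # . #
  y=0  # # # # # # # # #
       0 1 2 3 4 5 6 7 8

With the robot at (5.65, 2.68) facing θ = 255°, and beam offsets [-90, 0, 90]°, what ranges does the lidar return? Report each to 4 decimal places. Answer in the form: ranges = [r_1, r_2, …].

ranges = [1.2364, 1.7393, 2.4329]

beam 1: φ=-90°, α=165°
  direction (-0.9659, 0.2588); cell (5,2); t to first gridline: x 0.6729, y 1.2364 (then +1.0353 / +3.8637)
    (4,2) via x @ 0.6729
    (4,3) via y @ 1.2364  # hit
  → r_1 = 1.2364
beam 2: φ=0°, α=255°
  direction (-0.2588, -0.9659); cell (5,2); t to first gridline: x 2.5114, y 0.7040 (then +3.8637 / +1.0353)
    (5,1) via y @ 0.7040
    (5,0) via y @ 1.7393  # hit
  → r_2 = 1.7393
beam 3: φ=90°, α=345°
  direction (0.9659, -0.2588); cell (5,2); t to first gridline: x 0.3623, y 2.6273 (then +1.0353 / +3.8637)
    (6,2) via x @ 0.3623
    (7,2) via x @ 1.3976
    (8,2) via x @ 2.4329  # hit
  → r_3 = 2.4329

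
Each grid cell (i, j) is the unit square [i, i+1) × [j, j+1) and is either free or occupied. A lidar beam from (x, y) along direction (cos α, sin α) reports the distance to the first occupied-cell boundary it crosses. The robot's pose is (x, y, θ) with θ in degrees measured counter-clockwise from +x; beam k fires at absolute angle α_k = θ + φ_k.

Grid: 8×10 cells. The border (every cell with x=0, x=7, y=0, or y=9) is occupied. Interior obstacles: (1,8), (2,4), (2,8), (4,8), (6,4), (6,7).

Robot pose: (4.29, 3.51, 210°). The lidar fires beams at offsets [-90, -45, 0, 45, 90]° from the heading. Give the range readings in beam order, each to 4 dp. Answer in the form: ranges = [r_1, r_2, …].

beam 1: φ=-90°, α=120°
  dir = (cos 120°, sin 120°) = (-0.5000, 0.8660); from cell (4,3)
  next x-line at t=0.5800, next y-line at t=0.5658; Δt_x=2.0000, Δt_y=1.1547
    y: enter (4,4) at t=0.5658
    x: enter (3,4) at t=0.5800
    y: enter (3,5) at t=1.7205
    x: enter (2,5) at t=2.5800
    y: enter (2,6) at t=2.8752
    y: enter (2,7) at t=4.0299
    x: enter (1,7) at t=4.5800
    y: enter (1,8) at t=5.1846 ← occupied
  → r_1 = 5.1846
beam 2: φ=-45°, α=165°
  dir = (cos 165°, sin 165°) = (-0.9659, 0.2588); from cell (4,3)
  next x-line at t=0.3002, next y-line at t=1.8932; Δt_x=1.0353, Δt_y=3.8637
    x: enter (3,3) at t=0.3002
    x: enter (2,3) at t=1.3355
    y: enter (2,4) at t=1.8932 ← occupied
  → r_2 = 1.8932
beam 3: φ=0°, α=210°
  dir = (cos 210°, sin 210°) = (-0.8660, -0.5000); from cell (4,3)
  next x-line at t=0.3349, next y-line at t=1.0200; Δt_x=1.1547, Δt_y=2.0000
    x: enter (3,3) at t=0.3349
    y: enter (3,2) at t=1.0200
    x: enter (2,2) at t=1.4896
    x: enter (1,2) at t=2.6443
    y: enter (1,1) at t=3.0200
    x: enter (0,1) at t=3.7990 ← occupied
  → r_3 = 3.7990
beam 4: φ=45°, α=255°
  dir = (cos 255°, sin 255°) = (-0.2588, -0.9659); from cell (4,3)
  next x-line at t=1.1205, next y-line at t=0.5280; Δt_x=3.8637, Δt_y=1.0353
    y: enter (4,2) at t=0.5280
    x: enter (3,2) at t=1.1205
    y: enter (3,1) at t=1.5633
    y: enter (3,0) at t=2.5985 ← occupied
  → r_4 = 2.5985
beam 5: φ=90°, α=300°
  dir = (cos 300°, sin 300°) = (0.5000, -0.8660); from cell (4,3)
  next x-line at t=1.4200, next y-line at t=0.5889; Δt_x=2.0000, Δt_y=1.1547
    y: enter (4,2) at t=0.5889
    x: enter (5,2) at t=1.4200
    y: enter (5,1) at t=1.7436
    y: enter (5,0) at t=2.8983 ← occupied
  → r_5 = 2.8983

ranges = [5.1846, 1.8932, 3.7990, 2.5985, 2.8983]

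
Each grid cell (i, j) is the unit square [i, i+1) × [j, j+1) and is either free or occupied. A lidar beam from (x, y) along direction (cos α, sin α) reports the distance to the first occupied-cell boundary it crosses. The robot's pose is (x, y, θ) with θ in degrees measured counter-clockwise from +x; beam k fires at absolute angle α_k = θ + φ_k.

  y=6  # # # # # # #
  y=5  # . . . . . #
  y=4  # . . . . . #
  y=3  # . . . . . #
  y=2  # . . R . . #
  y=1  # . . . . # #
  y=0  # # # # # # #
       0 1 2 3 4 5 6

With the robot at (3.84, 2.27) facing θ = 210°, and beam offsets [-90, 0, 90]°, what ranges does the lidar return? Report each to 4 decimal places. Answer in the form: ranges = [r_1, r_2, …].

ranges = [4.3070, 2.5400, 1.4665]

beam 1: φ=-90°, α=120°
  direction (-0.5000, 0.8660); cell (3,2); t to first gridline: x 1.6800, y 0.8429 (then +2.0000 / +1.1547)
    (3,3) via y @ 0.8429
    (2,3) via x @ 1.6800
    (2,4) via y @ 1.9976
    (2,5) via y @ 3.1523
    (1,5) via x @ 3.6800
    (1,6) via y @ 4.3070  # hit
  → r_1 = 4.3070
beam 2: φ=0°, α=210°
  direction (-0.8660, -0.5000); cell (3,2); t to first gridline: x 0.9699, y 0.5400 (then +1.1547 / +2.0000)
    (3,1) via y @ 0.5400
    (2,1) via x @ 0.9699
    (1,1) via x @ 2.1246
    (1,0) via y @ 2.5400  # hit
  → r_2 = 2.5400
beam 3: φ=90°, α=300°
  direction (0.5000, -0.8660); cell (3,2); t to first gridline: x 0.3200, y 0.3118 (then +2.0000 / +1.1547)
    (3,1) via y @ 0.3118
    (4,1) via x @ 0.3200
    (4,0) via y @ 1.4665  # hit
  → r_3 = 1.4665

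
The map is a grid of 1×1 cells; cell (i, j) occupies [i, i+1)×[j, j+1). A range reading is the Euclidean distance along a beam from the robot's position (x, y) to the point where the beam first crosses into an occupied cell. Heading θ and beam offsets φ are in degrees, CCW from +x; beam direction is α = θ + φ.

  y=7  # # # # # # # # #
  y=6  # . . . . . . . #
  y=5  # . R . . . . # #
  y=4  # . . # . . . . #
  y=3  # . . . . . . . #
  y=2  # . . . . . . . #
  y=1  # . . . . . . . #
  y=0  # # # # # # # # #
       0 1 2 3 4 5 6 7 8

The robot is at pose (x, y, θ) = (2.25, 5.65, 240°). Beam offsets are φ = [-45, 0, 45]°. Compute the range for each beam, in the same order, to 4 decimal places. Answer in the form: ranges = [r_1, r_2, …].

beam 1: φ=-45°, α=195°
  d=(-0.9659,-0.2588)  start (2,5)  tX=0.2588 tY=2.5114  stride 1/|dx|=1.0353 1/|dy|=3.8637
    cross x-line → (1,5), t=0.2588
    cross x-line → (0,5), t=1.2941 (wall)
  → r_1 = 1.2941
beam 2: φ=0°, α=240°
  d=(-0.5000,-0.8660)  start (2,5)  tX=0.5000 tY=0.7506  stride 1/|dx|=2.0000 1/|dy|=1.1547
    cross x-line → (1,5), t=0.5000
    cross y-line → (1,4), t=0.7506
    cross y-line → (1,3), t=1.9053
    cross x-line → (0,3), t=2.5000 (wall)
  → r_2 = 2.5000
beam 3: φ=45°, α=285°
  d=(0.2588,-0.9659)  start (2,5)  tX=2.8978 tY=0.6729  stride 1/|dx|=3.8637 1/|dy|=1.0353
    cross y-line → (2,4), t=0.6729
    cross y-line → (2,3), t=1.7082
    cross y-line → (2,2), t=2.7435
    cross x-line → (3,2), t=2.8978
    cross y-line → (3,1), t=3.7788
    cross y-line → (3,0), t=4.8140 (wall)
  → r_3 = 4.8140

ranges = [1.2941, 2.5000, 4.8140]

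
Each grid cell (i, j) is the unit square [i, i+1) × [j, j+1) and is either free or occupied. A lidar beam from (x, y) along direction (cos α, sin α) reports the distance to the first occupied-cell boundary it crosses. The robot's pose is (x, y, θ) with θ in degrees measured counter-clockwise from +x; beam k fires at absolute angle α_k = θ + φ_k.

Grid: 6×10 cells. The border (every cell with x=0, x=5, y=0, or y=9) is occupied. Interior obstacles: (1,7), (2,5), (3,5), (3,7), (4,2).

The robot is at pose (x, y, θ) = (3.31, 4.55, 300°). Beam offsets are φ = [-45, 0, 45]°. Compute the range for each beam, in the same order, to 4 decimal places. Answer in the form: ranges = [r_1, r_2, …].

ranges = [3.6752, 1.7898, 1.7496]

beam 1: φ=-45°, α=255°
  dir = (cos 255°, sin 255°) = (-0.2588, -0.9659); from cell (3,4)
  next x-line at t=1.1977, next y-line at t=0.5694; Δt_x=3.8637, Δt_y=1.0353
    y: enter (3,3) at t=0.5694
    x: enter (2,3) at t=1.1977
    y: enter (2,2) at t=1.6047
    y: enter (2,1) at t=2.6400
    y: enter (2,0) at t=3.6752 ← occupied
  → r_1 = 3.6752
beam 2: φ=0°, α=300°
  dir = (cos 300°, sin 300°) = (0.5000, -0.8660); from cell (3,4)
  next x-line at t=1.3800, next y-line at t=0.6351; Δt_x=2.0000, Δt_y=1.1547
    y: enter (3,3) at t=0.6351
    x: enter (4,3) at t=1.3800
    y: enter (4,2) at t=1.7898 ← occupied
  → r_2 = 1.7898
beam 3: φ=45°, α=345°
  dir = (cos 345°, sin 345°) = (0.9659, -0.2588); from cell (3,4)
  next x-line at t=0.7143, next y-line at t=2.1250; Δt_x=1.0353, Δt_y=3.8637
    x: enter (4,4) at t=0.7143
    x: enter (5,4) at t=1.7496 ← occupied
  → r_3 = 1.7496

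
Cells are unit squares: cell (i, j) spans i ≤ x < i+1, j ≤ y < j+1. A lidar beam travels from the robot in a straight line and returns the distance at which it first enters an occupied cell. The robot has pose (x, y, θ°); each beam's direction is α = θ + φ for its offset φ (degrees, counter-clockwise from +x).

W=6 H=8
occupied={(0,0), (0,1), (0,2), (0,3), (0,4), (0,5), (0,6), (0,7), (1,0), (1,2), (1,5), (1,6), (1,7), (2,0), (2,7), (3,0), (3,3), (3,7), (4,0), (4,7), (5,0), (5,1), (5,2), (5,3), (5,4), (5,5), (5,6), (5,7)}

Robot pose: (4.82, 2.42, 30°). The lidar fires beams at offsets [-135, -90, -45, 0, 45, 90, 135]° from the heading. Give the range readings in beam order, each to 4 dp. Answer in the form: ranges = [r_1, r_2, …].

ranges = [1.4701, 0.3600, 0.1863, 0.2078, 0.6955, 1.6400, 3.9548]

beam 1: φ=-135°, α=255°
  d=(-0.2588,-0.9659)  start (4,2)  tX=3.1682 tY=0.4348  stride 1/|dx|=3.8637 1/|dy|=1.0353
    cross y-line → (4,1), t=0.4348
    cross y-line → (4,0), t=1.4701 (wall)
  → r_1 = 1.4701
beam 2: φ=-90°, α=300°
  d=(0.5000,-0.8660)  start (4,2)  tX=0.3600 tY=0.4850  stride 1/|dx|=2.0000 1/|dy|=1.1547
    cross x-line → (5,2), t=0.3600 (wall)
  → r_2 = 0.3600
beam 3: φ=-45°, α=345°
  d=(0.9659,-0.2588)  start (4,2)  tX=0.1863 tY=1.6228  stride 1/|dx|=1.0353 1/|dy|=3.8637
    cross x-line → (5,2), t=0.1863 (wall)
  → r_3 = 0.1863
beam 4: φ=0°, α=30°
  d=(0.8660,0.5000)  start (4,2)  tX=0.2078 tY=1.1600  stride 1/|dx|=1.1547 1/|dy|=2.0000
    cross x-line → (5,2), t=0.2078 (wall)
  → r_4 = 0.2078
beam 5: φ=45°, α=75°
  d=(0.2588,0.9659)  start (4,2)  tX=0.6955 tY=0.6005  stride 1/|dx|=3.8637 1/|dy|=1.0353
    cross y-line → (4,3), t=0.6005
    cross x-line → (5,3), t=0.6955 (wall)
  → r_5 = 0.6955
beam 6: φ=90°, α=120°
  d=(-0.5000,0.8660)  start (4,2)  tX=1.6400 tY=0.6697  stride 1/|dx|=2.0000 1/|dy|=1.1547
    cross y-line → (4,3), t=0.6697
    cross x-line → (3,3), t=1.6400 (wall)
  → r_6 = 1.6400
beam 7: φ=135°, α=165°
  d=(-0.9659,0.2588)  start (4,2)  tX=0.8489 tY=2.2409  stride 1/|dx|=1.0353 1/|dy|=3.8637
    cross x-line → (3,2), t=0.8489
    cross x-line → (2,2), t=1.8842
    cross y-line → (2,3), t=2.2409
    cross x-line → (1,3), t=2.9195
    cross x-line → (0,3), t=3.9548 (wall)
  → r_7 = 3.9548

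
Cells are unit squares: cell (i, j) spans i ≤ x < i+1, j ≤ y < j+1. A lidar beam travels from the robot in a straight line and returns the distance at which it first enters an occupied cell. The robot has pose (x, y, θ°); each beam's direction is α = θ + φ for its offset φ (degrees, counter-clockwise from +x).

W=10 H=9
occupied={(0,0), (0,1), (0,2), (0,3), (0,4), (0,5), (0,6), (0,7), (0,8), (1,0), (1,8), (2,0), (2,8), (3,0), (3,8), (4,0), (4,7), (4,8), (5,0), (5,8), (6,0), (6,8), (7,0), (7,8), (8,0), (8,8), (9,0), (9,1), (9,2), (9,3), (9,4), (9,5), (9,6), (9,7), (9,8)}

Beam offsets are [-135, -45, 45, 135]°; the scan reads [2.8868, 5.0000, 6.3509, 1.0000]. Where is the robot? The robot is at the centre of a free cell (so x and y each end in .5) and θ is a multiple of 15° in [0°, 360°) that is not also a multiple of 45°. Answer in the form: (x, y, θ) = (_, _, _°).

(x, y, θ) = (3.5, 6.5, 285°)

Candidates: 55 free-cell centres × 16 headings = 880 poses. Raycast each; keep the one whose scan matches to 4 dp.
  (2.5, 3.5, 285°): beam 1 = 1.7321 ≠ 2.8868 ✗
  (5.5, 5.5, 195°): beam 3 = 5.1962 ≠ 6.3509 ✗
  (4.5, 2.5, 240°): beam 1 = 5.6940 ≠ 2.8868 ✗
  …
  (3.5, 6.5, 285°): r_1=2.8868, r_2=5.0000, r_3=6.3509, r_4=1.0000 — all match ✓
No second candidate reproduces the full scan.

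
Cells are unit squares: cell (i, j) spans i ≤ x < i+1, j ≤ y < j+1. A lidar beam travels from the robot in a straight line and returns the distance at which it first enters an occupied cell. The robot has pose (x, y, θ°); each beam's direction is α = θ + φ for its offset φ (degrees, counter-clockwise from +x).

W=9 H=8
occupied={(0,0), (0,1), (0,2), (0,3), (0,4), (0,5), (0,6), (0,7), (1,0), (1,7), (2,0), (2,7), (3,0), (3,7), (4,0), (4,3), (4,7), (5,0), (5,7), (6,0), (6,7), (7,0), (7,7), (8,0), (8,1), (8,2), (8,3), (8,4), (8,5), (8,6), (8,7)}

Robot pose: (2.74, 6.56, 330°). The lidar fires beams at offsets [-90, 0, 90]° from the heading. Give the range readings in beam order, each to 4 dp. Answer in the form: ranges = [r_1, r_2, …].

ranges = [3.4800, 6.0737, 0.5081]

beam 1: φ=-90°, α=240°
  direction (-0.5000, -0.8660); cell (2,6); t to first gridline: x 1.4800, y 0.6466 (then +2.0000 / +1.1547)
    (2,5) via y @ 0.6466
    (1,5) via x @ 1.4800
    (1,4) via y @ 1.8013
    (1,3) via y @ 2.9560
    (0,3) via x @ 3.4800  # hit
  → r_1 = 3.4800
beam 2: φ=0°, α=330°
  direction (0.8660, -0.5000); cell (2,6); t to first gridline: x 0.3002, y 1.1200 (then +1.1547 / +2.0000)
    (3,6) via x @ 0.3002
    (3,5) via y @ 1.1200
    (4,5) via x @ 1.4549
    (5,5) via x @ 2.6096
    (5,4) via y @ 3.1200
    (6,4) via x @ 3.7643
    (7,4) via x @ 4.9190
    (7,3) via y @ 5.1200
    (8,3) via x @ 6.0737  # hit
  → r_2 = 6.0737
beam 3: φ=90°, α=60°
  direction (0.5000, 0.8660); cell (2,6); t to first gridline: x 0.5200, y 0.5081 (then +2.0000 / +1.1547)
    (2,7) via y @ 0.5081  # hit
  → r_3 = 0.5081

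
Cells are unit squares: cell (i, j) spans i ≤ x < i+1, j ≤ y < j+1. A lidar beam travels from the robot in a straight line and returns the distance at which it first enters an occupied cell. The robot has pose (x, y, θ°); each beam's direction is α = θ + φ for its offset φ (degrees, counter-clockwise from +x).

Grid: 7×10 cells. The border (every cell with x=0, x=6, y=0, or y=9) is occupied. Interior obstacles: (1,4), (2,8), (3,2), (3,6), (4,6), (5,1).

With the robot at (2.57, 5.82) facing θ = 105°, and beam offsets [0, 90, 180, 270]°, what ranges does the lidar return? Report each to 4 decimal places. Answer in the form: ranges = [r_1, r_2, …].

ranges = [3.2922, 1.6254, 2.9195, 0.6955]

beam 1: φ=0°, α=105°
  d=(-0.2588,0.9659)  start (2,5)  tX=2.2023 tY=0.1863  stride 1/|dx|=3.8637 1/|dy|=1.0353
    cross y-line → (2,6), t=0.1863
    cross y-line → (2,7), t=1.2216
    cross x-line → (1,7), t=2.2023
    cross y-line → (1,8), t=2.2569
    cross y-line → (1,9), t=3.2922 (wall)
  → r_1 = 3.2922
beam 2: φ=90°, α=195°
  d=(-0.9659,-0.2588)  start (2,5)  tX=0.5901 tY=3.1682  stride 1/|dx|=1.0353 1/|dy|=3.8637
    cross x-line → (1,5), t=0.5901
    cross x-line → (0,5), t=1.6254 (wall)
  → r_2 = 1.6254
beam 3: φ=180°, α=285°
  d=(0.2588,-0.9659)  start (2,5)  tX=1.6614 tY=0.8489  stride 1/|dx|=3.8637 1/|dy|=1.0353
    cross y-line → (2,4), t=0.8489
    cross x-line → (3,4), t=1.6614
    cross y-line → (3,3), t=1.8842
    cross y-line → (3,2), t=2.9195 (wall)
  → r_3 = 2.9195
beam 4: φ=270°, α=15°
  d=(0.9659,0.2588)  start (2,5)  tX=0.4452 tY=0.6955  stride 1/|dx|=1.0353 1/|dy|=3.8637
    cross x-line → (3,5), t=0.4452
    cross y-line → (3,6), t=0.6955 (wall)
  → r_4 = 0.6955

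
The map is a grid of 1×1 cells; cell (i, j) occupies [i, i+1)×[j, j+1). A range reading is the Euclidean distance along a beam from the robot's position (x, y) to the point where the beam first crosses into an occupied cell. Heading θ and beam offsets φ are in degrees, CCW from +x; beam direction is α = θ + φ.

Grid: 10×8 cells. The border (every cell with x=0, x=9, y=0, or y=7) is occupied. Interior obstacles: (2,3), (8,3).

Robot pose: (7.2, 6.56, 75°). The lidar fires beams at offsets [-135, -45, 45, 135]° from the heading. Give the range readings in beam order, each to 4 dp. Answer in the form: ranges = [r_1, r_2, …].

beam 1: φ=-135°, α=300°
  dir = (cos 300°, sin 300°) = (0.5000, -0.8660); from cell (7,6)
  next x-line at t=1.6000, next y-line at t=0.6466; Δt_x=2.0000, Δt_y=1.1547
    y: enter (7,5) at t=0.6466
    x: enter (8,5) at t=1.6000
    y: enter (8,4) at t=1.8013
    y: enter (8,3) at t=2.9560 ← occupied
  → r_1 = 2.9560
beam 2: φ=-45°, α=30°
  dir = (cos 30°, sin 30°) = (0.8660, 0.5000); from cell (7,6)
  next x-line at t=0.9238, next y-line at t=0.8800; Δt_x=1.1547, Δt_y=2.0000
    y: enter (7,7) at t=0.8800 ← occupied
  → r_2 = 0.8800
beam 3: φ=45°, α=120°
  dir = (cos 120°, sin 120°) = (-0.5000, 0.8660); from cell (7,6)
  next x-line at t=0.4000, next y-line at t=0.5081; Δt_x=2.0000, Δt_y=1.1547
    x: enter (6,6) at t=0.4000
    y: enter (6,7) at t=0.5081 ← occupied
  → r_3 = 0.5081
beam 4: φ=135°, α=210°
  dir = (cos 210°, sin 210°) = (-0.8660, -0.5000); from cell (7,6)
  next x-line at t=0.2309, next y-line at t=1.1200; Δt_x=1.1547, Δt_y=2.0000
    x: enter (6,6) at t=0.2309
    y: enter (6,5) at t=1.1200
    x: enter (5,5) at t=1.3856
    x: enter (4,5) at t=2.5403
    y: enter (4,4) at t=3.1200
    x: enter (3,4) at t=3.6950
    x: enter (2,4) at t=4.8497
    y: enter (2,3) at t=5.1200 ← occupied
  → r_4 = 5.1200

ranges = [2.9560, 0.8800, 0.5081, 5.1200]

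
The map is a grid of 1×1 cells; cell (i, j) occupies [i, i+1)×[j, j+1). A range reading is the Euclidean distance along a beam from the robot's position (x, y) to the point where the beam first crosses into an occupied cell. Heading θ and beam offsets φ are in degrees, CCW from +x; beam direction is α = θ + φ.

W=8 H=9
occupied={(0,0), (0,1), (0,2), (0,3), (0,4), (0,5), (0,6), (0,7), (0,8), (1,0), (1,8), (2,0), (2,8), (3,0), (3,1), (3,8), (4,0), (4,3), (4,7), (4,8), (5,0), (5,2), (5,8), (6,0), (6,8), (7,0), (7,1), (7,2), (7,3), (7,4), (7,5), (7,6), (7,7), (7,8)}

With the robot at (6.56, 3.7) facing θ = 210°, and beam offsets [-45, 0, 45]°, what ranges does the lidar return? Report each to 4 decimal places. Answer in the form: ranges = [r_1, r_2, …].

ranges = [5.7561, 1.4000, 2.7952]

beam 1: φ=-45°, α=165°
  direction (-0.9659, 0.2588); cell (6,3); t to first gridline: x 0.5798, y 1.1591 (then +1.0353 / +3.8637)
    (5,3) via x @ 0.5798
    (5,4) via y @ 1.1591
    (4,4) via x @ 1.6150
    (3,4) via x @ 2.6503
    (2,4) via x @ 3.6856
    (1,4) via x @ 4.7209
    (1,5) via y @ 5.0228
    (0,5) via x @ 5.7561  # hit
  → r_1 = 5.7561
beam 2: φ=0°, α=210°
  direction (-0.8660, -0.5000); cell (6,3); t to first gridline: x 0.6466, y 1.4000 (then +1.1547 / +2.0000)
    (5,3) via x @ 0.6466
    (5,2) via y @ 1.4000  # hit
  → r_2 = 1.4000
beam 3: φ=45°, α=255°
  direction (-0.2588, -0.9659); cell (6,3); t to first gridline: x 2.1637, y 0.7247 (then +3.8637 / +1.0353)
    (6,2) via y @ 0.7247
    (6,1) via y @ 1.7600
    (5,1) via x @ 2.1637
    (5,0) via y @ 2.7952  # hit
  → r_3 = 2.7952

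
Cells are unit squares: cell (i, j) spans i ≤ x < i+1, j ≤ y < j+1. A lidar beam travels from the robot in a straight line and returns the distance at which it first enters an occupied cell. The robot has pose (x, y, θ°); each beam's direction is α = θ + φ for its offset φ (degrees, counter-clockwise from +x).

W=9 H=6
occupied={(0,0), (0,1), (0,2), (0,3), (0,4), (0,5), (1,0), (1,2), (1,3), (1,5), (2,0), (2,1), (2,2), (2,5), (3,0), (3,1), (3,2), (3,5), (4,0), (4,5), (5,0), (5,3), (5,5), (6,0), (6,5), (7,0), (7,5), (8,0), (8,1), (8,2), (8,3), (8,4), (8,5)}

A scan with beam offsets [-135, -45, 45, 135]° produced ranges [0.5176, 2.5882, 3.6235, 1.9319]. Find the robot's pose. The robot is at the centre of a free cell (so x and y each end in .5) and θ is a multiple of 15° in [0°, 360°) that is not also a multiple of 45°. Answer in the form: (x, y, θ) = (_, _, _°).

(x, y, θ) = (4.5, 4.5, 240°)

Enumerate (i+0.5, j+0.5, θ) over the 21 free cells and 16 admissible headings. For each, cast all 4 beams and compare to the given ranges.
  (5.5, 1.5, 345°): beam 1 = 1.0000 ≠ 0.5176 ✗
  (6.5, 4.5, 150°): beam 1 = 1.5529 ≠ 0.5176 ✗
  (3.5, 4.5, 345°): beam 1 = 1.7321 ≠ 0.5176 ✗
  …
  (4.5, 4.5, 240°): r_1=0.5176, r_2=2.5882, r_3=3.6235, r_4=1.9319 — all match ✓
No second candidate reproduces the full scan.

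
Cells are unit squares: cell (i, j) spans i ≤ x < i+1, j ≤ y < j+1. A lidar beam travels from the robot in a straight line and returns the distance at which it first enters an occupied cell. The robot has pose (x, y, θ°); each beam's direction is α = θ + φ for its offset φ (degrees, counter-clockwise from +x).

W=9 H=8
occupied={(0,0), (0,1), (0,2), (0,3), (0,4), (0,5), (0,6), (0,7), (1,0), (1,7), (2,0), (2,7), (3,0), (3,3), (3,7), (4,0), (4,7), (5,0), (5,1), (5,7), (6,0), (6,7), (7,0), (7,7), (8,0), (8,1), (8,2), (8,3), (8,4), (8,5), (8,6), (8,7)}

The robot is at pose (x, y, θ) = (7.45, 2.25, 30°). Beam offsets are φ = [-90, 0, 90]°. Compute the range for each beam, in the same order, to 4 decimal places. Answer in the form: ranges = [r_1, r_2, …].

beam 1: φ=-90°, α=300°
  direction (0.5000, -0.8660); cell (7,2); t to first gridline: x 1.1000, y 0.2887 (then +2.0000 / +1.1547)
    (7,1) via y @ 0.2887
    (8,1) via x @ 1.1000  # hit
  → r_1 = 1.1000
beam 2: φ=0°, α=30°
  direction (0.8660, 0.5000); cell (7,2); t to first gridline: x 0.6351, y 1.5000 (then +1.1547 / +2.0000)
    (8,2) via x @ 0.6351  # hit
  → r_2 = 0.6351
beam 3: φ=90°, α=120°
  direction (-0.5000, 0.8660); cell (7,2); t to first gridline: x 0.9000, y 0.8660 (then +2.0000 / +1.1547)
    (7,3) via y @ 0.8660
    (6,3) via x @ 0.9000
    (6,4) via y @ 2.0207
    (5,4) via x @ 2.9000
    (5,5) via y @ 3.1754
    (5,6) via y @ 4.3301
    (4,6) via x @ 4.9000
    (4,7) via y @ 5.4848  # hit
  → r_3 = 5.4848

ranges = [1.1000, 0.6351, 5.4848]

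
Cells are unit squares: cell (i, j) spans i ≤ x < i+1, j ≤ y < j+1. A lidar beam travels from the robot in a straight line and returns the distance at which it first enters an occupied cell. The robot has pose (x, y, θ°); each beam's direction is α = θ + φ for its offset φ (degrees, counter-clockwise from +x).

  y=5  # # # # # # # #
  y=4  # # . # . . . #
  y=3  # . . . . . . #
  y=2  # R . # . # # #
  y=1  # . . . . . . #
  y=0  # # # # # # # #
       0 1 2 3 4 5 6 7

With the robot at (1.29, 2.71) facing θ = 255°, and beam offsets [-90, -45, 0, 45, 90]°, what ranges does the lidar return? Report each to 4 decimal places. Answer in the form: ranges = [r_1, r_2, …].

beam 1: φ=-90°, α=165°
  dir = (cos 165°, sin 165°) = (-0.9659, 0.2588); from cell (1,2)
  next x-line at t=0.3002, next y-line at t=1.1205; Δt_x=1.0353, Δt_y=3.8637
    x: enter (0,2) at t=0.3002 ← occupied
  → r_1 = 0.3002
beam 2: φ=-45°, α=210°
  dir = (cos 210°, sin 210°) = (-0.8660, -0.5000); from cell (1,2)
  next x-line at t=0.3349, next y-line at t=1.4200; Δt_x=1.1547, Δt_y=2.0000
    x: enter (0,2) at t=0.3349 ← occupied
  → r_2 = 0.3349
beam 3: φ=0°, α=255°
  dir = (cos 255°, sin 255°) = (-0.2588, -0.9659); from cell (1,2)
  next x-line at t=1.1205, next y-line at t=0.7350; Δt_x=3.8637, Δt_y=1.0353
    y: enter (1,1) at t=0.7350
    x: enter (0,1) at t=1.1205 ← occupied
  → r_3 = 1.1205
beam 4: φ=45°, α=300°
  dir = (cos 300°, sin 300°) = (0.5000, -0.8660); from cell (1,2)
  next x-line at t=1.4200, next y-line at t=0.8198; Δt_x=2.0000, Δt_y=1.1547
    y: enter (1,1) at t=0.8198
    x: enter (2,1) at t=1.4200
    y: enter (2,0) at t=1.9745 ← occupied
  → r_4 = 1.9745
beam 5: φ=90°, α=345°
  dir = (cos 345°, sin 345°) = (0.9659, -0.2588); from cell (1,2)
  next x-line at t=0.7350, next y-line at t=2.7432; Δt_x=1.0353, Δt_y=3.8637
    x: enter (2,2) at t=0.7350
    x: enter (3,2) at t=1.7703 ← occupied
  → r_5 = 1.7703

ranges = [0.3002, 0.3349, 1.1205, 1.9745, 1.7703]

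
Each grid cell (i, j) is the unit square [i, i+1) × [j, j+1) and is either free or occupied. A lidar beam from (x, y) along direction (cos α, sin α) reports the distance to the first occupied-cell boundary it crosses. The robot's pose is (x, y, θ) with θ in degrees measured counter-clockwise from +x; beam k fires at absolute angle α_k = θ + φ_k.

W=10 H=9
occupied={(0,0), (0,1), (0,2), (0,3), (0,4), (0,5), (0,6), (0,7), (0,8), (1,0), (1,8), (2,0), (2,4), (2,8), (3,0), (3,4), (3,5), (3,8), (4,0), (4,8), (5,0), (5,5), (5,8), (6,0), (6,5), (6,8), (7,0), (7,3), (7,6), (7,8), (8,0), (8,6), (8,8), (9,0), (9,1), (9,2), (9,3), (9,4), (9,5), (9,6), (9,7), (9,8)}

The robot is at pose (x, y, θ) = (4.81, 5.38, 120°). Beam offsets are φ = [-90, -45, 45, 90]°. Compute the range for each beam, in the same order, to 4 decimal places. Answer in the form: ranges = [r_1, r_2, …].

beam 1: φ=-90°, α=30°
  dir = (cos 30°, sin 30°) = (0.8660, 0.5000); from cell (4,5)
  next x-line at t=0.2194, next y-line at t=1.2400; Δt_x=1.1547, Δt_y=2.0000
    x: enter (5,5) at t=0.2194 ← occupied
  → r_1 = 0.2194
beam 2: φ=-45°, α=75°
  dir = (cos 75°, sin 75°) = (0.2588, 0.9659); from cell (4,5)
  next x-line at t=0.7341, next y-line at t=0.6419; Δt_x=3.8637, Δt_y=1.0353
    y: enter (4,6) at t=0.6419
    x: enter (5,6) at t=0.7341
    y: enter (5,7) at t=1.6771
    y: enter (5,8) at t=2.7124 ← occupied
  → r_2 = 2.7124
beam 3: φ=45°, α=165°
  dir = (cos 165°, sin 165°) = (-0.9659, 0.2588); from cell (4,5)
  next x-line at t=0.8386, next y-line at t=2.3955; Δt_x=1.0353, Δt_y=3.8637
    x: enter (3,5) at t=0.8386 ← occupied
  → r_3 = 0.8386
beam 4: φ=90°, α=210°
  dir = (cos 210°, sin 210°) = (-0.8660, -0.5000); from cell (4,5)
  next x-line at t=0.9353, next y-line at t=0.7600; Δt_x=1.1547, Δt_y=2.0000
    y: enter (4,4) at t=0.7600
    x: enter (3,4) at t=0.9353 ← occupied
  → r_4 = 0.9353

ranges = [0.2194, 2.7124, 0.8386, 0.9353]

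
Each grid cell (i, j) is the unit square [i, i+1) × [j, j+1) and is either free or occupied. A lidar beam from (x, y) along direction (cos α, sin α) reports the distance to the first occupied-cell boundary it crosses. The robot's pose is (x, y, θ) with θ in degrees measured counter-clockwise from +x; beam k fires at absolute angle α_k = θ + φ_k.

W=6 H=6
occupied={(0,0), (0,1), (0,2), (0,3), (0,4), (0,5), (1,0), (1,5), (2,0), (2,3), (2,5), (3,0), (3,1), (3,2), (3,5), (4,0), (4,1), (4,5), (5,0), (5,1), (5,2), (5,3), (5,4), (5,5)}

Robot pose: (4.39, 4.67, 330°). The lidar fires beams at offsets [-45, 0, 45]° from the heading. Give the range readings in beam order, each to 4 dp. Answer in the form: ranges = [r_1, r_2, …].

beam 1: φ=-45°, α=285°
  d=(0.2588,-0.9659)  start (4,4)  tX=2.3569 tY=0.6936  stride 1/|dx|=3.8637 1/|dy|=1.0353
    cross y-line → (4,3), t=0.6936
    cross y-line → (4,2), t=1.7289
    cross x-line → (5,2), t=2.3569 (wall)
  → r_1 = 2.3569
beam 2: φ=0°, α=330°
  d=(0.8660,-0.5000)  start (4,4)  tX=0.7044 tY=1.3400  stride 1/|dx|=1.1547 1/|dy|=2.0000
    cross x-line → (5,4), t=0.7044 (wall)
  → r_2 = 0.7044
beam 3: φ=45°, α=15°
  d=(0.9659,0.2588)  start (4,4)  tX=0.6315 tY=1.2750  stride 1/|dx|=1.0353 1/|dy|=3.8637
    cross x-line → (5,4), t=0.6315 (wall)
  → r_3 = 0.6315

ranges = [2.3569, 0.7044, 0.6315]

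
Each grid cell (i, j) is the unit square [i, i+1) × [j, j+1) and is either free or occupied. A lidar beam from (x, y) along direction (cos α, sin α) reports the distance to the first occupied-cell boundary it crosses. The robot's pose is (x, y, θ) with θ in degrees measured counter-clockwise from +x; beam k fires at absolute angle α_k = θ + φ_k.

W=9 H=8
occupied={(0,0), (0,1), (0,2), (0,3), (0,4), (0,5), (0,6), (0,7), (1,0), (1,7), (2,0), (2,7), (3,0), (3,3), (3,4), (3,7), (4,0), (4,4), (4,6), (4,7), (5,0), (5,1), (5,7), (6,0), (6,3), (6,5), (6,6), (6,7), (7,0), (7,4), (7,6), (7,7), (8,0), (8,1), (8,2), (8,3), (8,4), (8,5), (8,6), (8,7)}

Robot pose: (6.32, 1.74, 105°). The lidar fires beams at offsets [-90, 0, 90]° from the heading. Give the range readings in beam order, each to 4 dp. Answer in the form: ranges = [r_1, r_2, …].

beam 1: φ=-90°, α=15°
  direction (0.9659, 0.2588); cell (6,1); t to first gridline: x 0.7040, y 1.0046 (then +1.0353 / +3.8637)
    (7,1) via x @ 0.7040
    (7,2) via y @ 1.0046
    (8,2) via x @ 1.7393  # hit
  → r_1 = 1.7393
beam 2: φ=0°, α=105°
  direction (-0.2588, 0.9659); cell (6,1); t to first gridline: x 1.2364, y 0.2692 (then +3.8637 / +1.0353)
    (6,2) via y @ 0.2692
    (5,2) via x @ 1.2364
    (5,3) via y @ 1.3044
    (5,4) via y @ 2.3397
    (5,5) via y @ 3.3750
    (5,6) via y @ 4.4103
    (4,6) via x @ 5.1001  # hit
  → r_2 = 5.1001
beam 3: φ=90°, α=195°
  direction (-0.9659, -0.2588); cell (6,1); t to first gridline: x 0.3313, y 2.8591 (then +1.0353 / +3.8637)
    (5,1) via x @ 0.3313  # hit
  → r_3 = 0.3313

ranges = [1.7393, 5.1001, 0.3313]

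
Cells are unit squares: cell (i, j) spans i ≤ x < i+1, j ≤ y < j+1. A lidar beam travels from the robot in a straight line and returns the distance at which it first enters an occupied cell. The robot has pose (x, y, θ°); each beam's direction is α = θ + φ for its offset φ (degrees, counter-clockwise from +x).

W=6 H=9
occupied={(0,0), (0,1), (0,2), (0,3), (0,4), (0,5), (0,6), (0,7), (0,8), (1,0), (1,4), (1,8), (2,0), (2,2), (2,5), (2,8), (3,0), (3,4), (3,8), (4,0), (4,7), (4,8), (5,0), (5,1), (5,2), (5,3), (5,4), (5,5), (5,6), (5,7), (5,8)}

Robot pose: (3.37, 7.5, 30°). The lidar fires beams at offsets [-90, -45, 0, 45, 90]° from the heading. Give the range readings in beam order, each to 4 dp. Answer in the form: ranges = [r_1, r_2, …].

beam 1: φ=-90°, α=300°
  d=(0.5000,-0.8660)  start (3,7)  tX=1.2600 tY=0.5774  stride 1/|dx|=2.0000 1/|dy|=1.1547
    cross y-line → (3,6), t=0.5774
    cross x-line → (4,6), t=1.2600
    cross y-line → (4,5), t=1.7321
    cross y-line → (4,4), t=2.8868
    cross x-line → (5,4), t=3.2600 (wall)
  → r_1 = 3.2600
beam 2: φ=-45°, α=345°
  d=(0.9659,-0.2588)  start (3,7)  tX=0.6522 tY=1.9319  stride 1/|dx|=1.0353 1/|dy|=3.8637
    cross x-line → (4,7), t=0.6522 (wall)
  → r_2 = 0.6522
beam 3: φ=0°, α=30°
  d=(0.8660,0.5000)  start (3,7)  tX=0.7275 tY=1.0000  stride 1/|dx|=1.1547 1/|dy|=2.0000
    cross x-line → (4,7), t=0.7275 (wall)
  → r_3 = 0.7275
beam 4: φ=45°, α=75°
  d=(0.2588,0.9659)  start (3,7)  tX=2.4341 tY=0.5176  stride 1/|dx|=3.8637 1/|dy|=1.0353
    cross y-line → (3,8), t=0.5176 (wall)
  → r_4 = 0.5176
beam 5: φ=90°, α=120°
  d=(-0.5000,0.8660)  start (3,7)  tX=0.7400 tY=0.5774  stride 1/|dx|=2.0000 1/|dy|=1.1547
    cross y-line → (3,8), t=0.5774 (wall)
  → r_5 = 0.5774

ranges = [3.2600, 0.6522, 0.7275, 0.5176, 0.5774]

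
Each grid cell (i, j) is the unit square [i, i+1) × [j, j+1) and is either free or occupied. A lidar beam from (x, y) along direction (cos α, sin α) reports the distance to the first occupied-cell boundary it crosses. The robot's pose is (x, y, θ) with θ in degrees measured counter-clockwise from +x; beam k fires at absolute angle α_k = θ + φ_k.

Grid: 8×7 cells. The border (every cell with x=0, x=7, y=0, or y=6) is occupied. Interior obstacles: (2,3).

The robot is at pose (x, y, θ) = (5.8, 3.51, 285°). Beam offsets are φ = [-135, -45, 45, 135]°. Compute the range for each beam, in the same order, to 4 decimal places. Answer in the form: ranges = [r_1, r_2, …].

beam 1: φ=-135°, α=150°
  direction (-0.8660, 0.5000); cell (5,3); t to first gridline: x 0.9238, y 0.9800 (then +1.1547 / +2.0000)
    (4,3) via x @ 0.9238
    (4,4) via y @ 0.9800
    (3,4) via x @ 2.0785
    (3,5) via y @ 2.9800
    (2,5) via x @ 3.2332
    (1,5) via x @ 4.3879
    (1,6) via y @ 4.9800  # hit
  → r_1 = 4.9800
beam 2: φ=-45°, α=240°
  direction (-0.5000, -0.8660); cell (5,3); t to first gridline: x 1.6000, y 0.5889 (then +2.0000 / +1.1547)
    (5,2) via y @ 0.5889
    (4,2) via x @ 1.6000
    (4,1) via y @ 1.7436
    (4,0) via y @ 2.8983  # hit
  → r_2 = 2.8983
beam 3: φ=45°, α=330°
  direction (0.8660, -0.5000); cell (5,3); t to first gridline: x 0.2309, y 1.0200 (then +1.1547 / +2.0000)
    (6,3) via x @ 0.2309
    (6,2) via y @ 1.0200
    (7,2) via x @ 1.3856  # hit
  → r_3 = 1.3856
beam 4: φ=135°, α=60°
  direction (0.5000, 0.8660); cell (5,3); t to first gridline: x 0.4000, y 0.5658 (then +2.0000 / +1.1547)
    (6,3) via x @ 0.4000
    (6,4) via y @ 0.5658
    (6,5) via y @ 1.7205
    (7,5) via x @ 2.4000  # hit
  → r_4 = 2.4000

ranges = [4.9800, 2.8983, 1.3856, 2.4000]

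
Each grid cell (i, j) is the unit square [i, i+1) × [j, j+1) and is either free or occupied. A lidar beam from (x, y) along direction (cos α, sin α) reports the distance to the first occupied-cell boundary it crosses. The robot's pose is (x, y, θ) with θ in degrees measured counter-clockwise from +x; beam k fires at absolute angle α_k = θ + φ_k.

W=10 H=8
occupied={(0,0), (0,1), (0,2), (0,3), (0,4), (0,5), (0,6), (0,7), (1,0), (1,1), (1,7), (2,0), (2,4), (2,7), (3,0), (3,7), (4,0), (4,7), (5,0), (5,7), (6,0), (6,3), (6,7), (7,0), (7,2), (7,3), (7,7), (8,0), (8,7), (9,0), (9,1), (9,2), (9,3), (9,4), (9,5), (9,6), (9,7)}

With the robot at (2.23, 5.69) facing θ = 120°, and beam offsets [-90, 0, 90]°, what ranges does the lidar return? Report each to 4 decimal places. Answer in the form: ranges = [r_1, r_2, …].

ranges = [2.6200, 1.5127, 1.4203]

beam 1: φ=-90°, α=30°
  d=(0.8660,0.5000)  start (2,5)  tX=0.8891 tY=0.6200  stride 1/|dx|=1.1547 1/|dy|=2.0000
    cross y-line → (2,6), t=0.6200
    cross x-line → (3,6), t=0.8891
    cross x-line → (4,6), t=2.0438
    cross y-line → (4,7), t=2.6200 (wall)
  → r_1 = 2.6200
beam 2: φ=0°, α=120°
  d=(-0.5000,0.8660)  start (2,5)  tX=0.4600 tY=0.3580  stride 1/|dx|=2.0000 1/|dy|=1.1547
    cross y-line → (2,6), t=0.3580
    cross x-line → (1,6), t=0.4600
    cross y-line → (1,7), t=1.5127 (wall)
  → r_2 = 1.5127
beam 3: φ=90°, α=210°
  d=(-0.8660,-0.5000)  start (2,5)  tX=0.2656 tY=1.3800  stride 1/|dx|=1.1547 1/|dy|=2.0000
    cross x-line → (1,5), t=0.2656
    cross y-line → (1,4), t=1.3800
    cross x-line → (0,4), t=1.4203 (wall)
  → r_3 = 1.4203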